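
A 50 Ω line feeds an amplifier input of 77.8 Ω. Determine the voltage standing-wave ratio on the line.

For a purely resistive load, VSWR = R_L/Z_0 or Z_0/R_L (whichever > 1) = 77.8/50

VSWR ≈ 1.56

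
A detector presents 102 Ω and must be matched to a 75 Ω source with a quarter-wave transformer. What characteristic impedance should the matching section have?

Z_qwt = √(Z_0·R_L) = √(75 × 102) = √7650

Z_qwt ≈ 87.5 Ω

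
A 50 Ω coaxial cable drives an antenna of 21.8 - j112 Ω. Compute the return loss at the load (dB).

RL ≈ 1.23 dB

Γ = (-28.2 − j112)/(71.8 − j112), |Γ| = 0.868
RL = −20·log₁₀|Γ| = −20·log₁₀(0.868)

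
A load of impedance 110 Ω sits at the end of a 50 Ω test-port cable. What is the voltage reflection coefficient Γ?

Γ = (Z_L − Z_0)/(Z_L + Z_0) = (110 − 50)/(110 + 50) = 60/160

Γ = 0.375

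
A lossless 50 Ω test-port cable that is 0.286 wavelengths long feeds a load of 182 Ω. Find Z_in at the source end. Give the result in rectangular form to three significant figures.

Z_in ≈ 14.4 + j10.6 Ω

βl = 2π × 0.286 = 103°
tan(βl) = tan(103°) = -4.35
Z_in = Z_0·(Z_L + jZ_0·tanβl)/(Z_0 + jZ_L·tanβl)
     = 50·(182 − j217)/(50 − j791)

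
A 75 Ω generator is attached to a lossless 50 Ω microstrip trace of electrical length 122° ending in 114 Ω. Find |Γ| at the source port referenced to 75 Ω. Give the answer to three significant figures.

|Γ| ≈ 0.493

tan(βl) = -1.6
Z_in = Z_0·(Z_L + jZ_0·tanβl)/(Z_0 + jZ_L·tanβl) = 28.4 + j23.5 Ω
Γ_s = (Z_in − Z_s)/(Z_in + Z_s) = (-46.6 + j23.5)/(103 + j23.5), |Γ_s| = 0.493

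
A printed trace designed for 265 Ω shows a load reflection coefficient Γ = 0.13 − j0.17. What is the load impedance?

Z_L = Z_0·(1 + Γ)/(1 − Γ) = 265·(1.13 − j0.17)/(0.87 + j0.17)

Z_L ≈ 322 − j115 Ω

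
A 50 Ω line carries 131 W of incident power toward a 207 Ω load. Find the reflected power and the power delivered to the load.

P_reflected ≈ 48.9 W; P_delivered ≈ 82.1 W

Γ = (207 − 50)/(207 + 50) = 0.611
|Γ|² = 0.373
P_refl = |Γ|²·P_inc = 48.9 W, P_del = (1 − |Γ|²)·P_inc = 82.1 W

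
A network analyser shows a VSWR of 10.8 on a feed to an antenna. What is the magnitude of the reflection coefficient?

|Γ| = (S − 1)/(S + 1) = (10.8 − 1)/(10.8 + 1) = 9.8/11.8

|Γ| ≈ 0.831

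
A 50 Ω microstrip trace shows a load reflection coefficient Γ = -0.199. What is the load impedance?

Z_L ≈ 33.4 Ω

Z_L = Z_0·(1 + Γ)/(1 − Γ) = 50·(0.801)/(1.2)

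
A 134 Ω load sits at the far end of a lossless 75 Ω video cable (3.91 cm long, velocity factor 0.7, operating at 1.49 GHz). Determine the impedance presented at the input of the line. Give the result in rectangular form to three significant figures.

Z_in ≈ 42.8 + j8.88 Ω

λ = v/f = 0.7·c / 1.49 GHz = 0.141 m
βl = 2π·l/λ = 2π × 0.277 = 99.9°
tan(βl) = tan(99.9°) = -5.75
Z_in = Z_0·(Z_L + jZ_0·tanβl)/(Z_0 + jZ_L·tanβl)
     = 75·(134 − j431)/(75 − j770)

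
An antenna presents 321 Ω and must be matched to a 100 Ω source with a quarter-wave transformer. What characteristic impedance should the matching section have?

Z_qwt ≈ 179 Ω

Z_qwt = √(Z_0·R_L) = √(100 × 321) = √32100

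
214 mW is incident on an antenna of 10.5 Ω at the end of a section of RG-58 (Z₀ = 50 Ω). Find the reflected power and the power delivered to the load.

Γ = (10.5 − 50)/(10.5 + 50) = -0.653
|Γ|² = 0.426
P_refl = |Γ|²·P_inc = 91.2 mW, P_del = (1 − |Γ|²)·P_inc = 123 mW

P_reflected ≈ 91.2 mW; P_delivered ≈ 123 mW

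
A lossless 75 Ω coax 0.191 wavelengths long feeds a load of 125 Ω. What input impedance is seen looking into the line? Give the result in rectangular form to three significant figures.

Z_in ≈ 49.1 − j17.7 Ω

βl = 2π × 0.191 = 68.8°
tan(βl) = tan(68.8°) = 2.57
Z_in = Z_0·(Z_L + jZ_0·tanβl)/(Z_0 + jZ_L·tanβl)
     = 75·(125 + j193)/(75 + j322)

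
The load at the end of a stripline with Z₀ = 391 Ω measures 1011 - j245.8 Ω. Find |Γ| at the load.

Γ = (Z_L − Z_0)/(Z_L + Z_0) = (620 − j245.8)/(1402 − j245.8)
|Γ| = 667/1420

|Γ| ≈ 0.469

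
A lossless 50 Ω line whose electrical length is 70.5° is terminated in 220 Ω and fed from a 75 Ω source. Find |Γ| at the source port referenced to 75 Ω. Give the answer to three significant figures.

|Γ| ≈ 0.722

tan(βl) = 2.82
Z_in = Z_0·(Z_L + jZ_0·tanβl)/(Z_0 + jZ_L·tanβl) = 12.7 − j16.7 Ω
Γ_s = (Z_in − Z_s)/(Z_in + Z_s) = (-62.3 − j16.7)/(87.7 − j16.7), |Γ_s| = 0.722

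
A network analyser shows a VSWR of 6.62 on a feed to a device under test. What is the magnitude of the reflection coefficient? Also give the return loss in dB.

|Γ| = (S − 1)/(S + 1) = (6.62 − 1)/(6.62 + 1) = 5.62/7.62
RL = −20·log₁₀|Γ| = −20·log₁₀(0.738)

|Γ| ≈ 0.738; return loss ≈ 2.64 dB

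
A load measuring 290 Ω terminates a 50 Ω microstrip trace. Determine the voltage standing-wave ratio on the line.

VSWR ≈ 5.8

For a purely resistive load, VSWR = R_L/Z_0 or Z_0/R_L (whichever > 1) = 290/50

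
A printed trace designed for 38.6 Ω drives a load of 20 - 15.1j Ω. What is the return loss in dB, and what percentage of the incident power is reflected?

RL ≈ 8.05 dB; 15.7% of incident power reflected

Γ = (-18.6 − j15.1)/(58.6 − j15.1), |Γ| = 0.396
RL = −20·log₁₀(0.396) = 8.05 dB
P_refl/P_inc = |Γ|² = 0.157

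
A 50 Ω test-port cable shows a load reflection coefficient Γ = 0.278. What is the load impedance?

Z_L ≈ 88.5 Ω

Z_L = Z_0·(1 + Γ)/(1 − Γ) = 50·(1.28)/(0.722)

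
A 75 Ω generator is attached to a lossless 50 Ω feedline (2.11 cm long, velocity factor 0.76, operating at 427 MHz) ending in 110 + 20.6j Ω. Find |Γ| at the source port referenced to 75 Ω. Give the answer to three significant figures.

λ = v/f = 0.76·c / 427 MHz = 0.534 m
βl = 2π·l/λ = 2π × 0.0395 = 14.2°
tan(βl) = 0.254
Z_in = Z_0·(Z_L + jZ_0·tanβl)/(Z_0 + jZ_L·tanβl) = 105 − j28.3 Ω
Γ_s = (Z_in − Z_s)/(Z_in + Z_s) = (30.2 − j28.3)/(180 − j28.3), |Γ_s| = 0.227

|Γ| ≈ 0.227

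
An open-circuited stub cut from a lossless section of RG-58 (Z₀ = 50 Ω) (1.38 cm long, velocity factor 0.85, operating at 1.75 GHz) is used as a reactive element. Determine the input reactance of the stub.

λ = v/f = 0.85·c / 1.75 GHz = 0.146 m
βl = 2π·l/λ = 2π × 0.0947 = 34.1°
tan(βl) = 0.677
For an open-circuited stub, Z_in = −jZ_0·cot(βl) = −jZ_0/tan(βl)

X_in ≈ -73.9 Ω (capacitive)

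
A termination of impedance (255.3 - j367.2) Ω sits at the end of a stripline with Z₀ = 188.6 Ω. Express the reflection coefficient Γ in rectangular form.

Γ ≈ 0.495 − j0.417

Γ = (Z_L − Z_0)/(Z_L + Z_0) = (66.7 − j367.2)/(443.9 − j367.2)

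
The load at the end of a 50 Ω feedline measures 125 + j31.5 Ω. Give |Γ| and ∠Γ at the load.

Γ ≈ 0.457 ∠ 12.6°

Γ = (Z_L − Z_0)/(Z_L + Z_0) = (75 + j31.5)/(175 + j31.5)
|Γ| = 81.3/178 = 0.457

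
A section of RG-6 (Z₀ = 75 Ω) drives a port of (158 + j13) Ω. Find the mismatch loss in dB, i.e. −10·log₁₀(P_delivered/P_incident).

Γ = (83 + j13)/(233 + j13), |Γ| = 0.36
|Γ|² = 0.13, so P_del/P_inc = 1 − |Γ|² = 0.87
ML = −10·log₁₀(1 − |Γ|²)

mismatch loss ≈ 0.603 dB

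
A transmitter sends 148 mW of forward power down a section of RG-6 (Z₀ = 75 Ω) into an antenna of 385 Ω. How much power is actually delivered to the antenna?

Γ = (385 − 75)/(385 + 75) = 0.674
|Γ|² = 0.454
P_refl = |Γ|²·P_inc = 67.2 mW, P_del = (1 − |Γ|²)·P_inc = 80.8 mW

P_delivered ≈ 80.8 mW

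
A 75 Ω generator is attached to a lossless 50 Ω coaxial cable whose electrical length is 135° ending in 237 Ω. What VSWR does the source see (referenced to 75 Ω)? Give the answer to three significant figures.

VSWR ≈ 5.17

tan(βl) = -1
Z_in = Z_0·(Z_L + jZ_0·tanβl)/(Z_0 + jZ_L·tanβl) = 20.2 + j45.7 Ω
Γ_s = (Z_in − Z_s)/(Z_in + Z_s) = (-54.8 + j45.7)/(95.2 + j45.7), |Γ_s| = 0.676
VSWR = (1 + |Γ_s|)/(1 − |Γ_s|)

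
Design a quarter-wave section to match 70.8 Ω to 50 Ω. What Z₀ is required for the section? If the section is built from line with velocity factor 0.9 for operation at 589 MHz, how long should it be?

Z_qwt ≈ 59.5 Ω; length ≈ 11.5 cm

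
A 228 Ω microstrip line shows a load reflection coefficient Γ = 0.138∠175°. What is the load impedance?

Z_L = Z_0·(1 + Γ)/(1 − Γ) = 228·(0.863 + j0.012)/(1.14 − j0.012)

Z_L ≈ 173 + j4.24 Ω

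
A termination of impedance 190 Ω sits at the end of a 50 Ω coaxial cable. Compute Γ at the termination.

Γ = (Z_L − Z_0)/(Z_L + Z_0) = (190 − 50)/(190 + 50) = 140/240

Γ = 0.583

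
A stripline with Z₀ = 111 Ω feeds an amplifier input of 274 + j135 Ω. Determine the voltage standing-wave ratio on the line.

Γ = (Z_L − Z_0)/(Z_L + Z_0) = (163 + j135)/(385 + j135)
|Γ| = 212/408 = 0.519
VSWR = (1 + |Γ|)/(1 − |Γ|) = 1.52/0.481

VSWR ≈ 3.16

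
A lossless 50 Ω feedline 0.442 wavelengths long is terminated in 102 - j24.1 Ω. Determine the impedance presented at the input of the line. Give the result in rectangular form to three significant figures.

Z_in ≈ 91.9 + j34.7 Ω

βl = 2π × 0.442 = 159°
tan(βl) = tan(159°) = -0.381
Z_in = Z_0·(Z_L + jZ_0·tanβl)/(Z_0 + jZ_L·tanβl)
     = 50·(102 − j43.2)/(40.8 − j38.9)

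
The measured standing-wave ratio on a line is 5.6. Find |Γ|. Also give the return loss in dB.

|Γ| ≈ 0.697; return loss ≈ 3.14 dB

|Γ| = (S − 1)/(S + 1) = (5.6 − 1)/(5.6 + 1) = 4.6/6.6
RL = −20·log₁₀|Γ| = −20·log₁₀(0.697)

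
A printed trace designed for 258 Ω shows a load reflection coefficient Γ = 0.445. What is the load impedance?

Z_L = Z_0·(1 + Γ)/(1 − Γ) = 258·(1.45)/(0.555)

Z_L ≈ 672 Ω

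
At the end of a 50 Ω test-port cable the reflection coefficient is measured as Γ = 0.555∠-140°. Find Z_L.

Z_L ≈ 16 − j16.5 Ω

Z_L = Z_0·(1 + Γ)/(1 − Γ) = 50·(0.575 − j0.357)/(1.43 + j0.357)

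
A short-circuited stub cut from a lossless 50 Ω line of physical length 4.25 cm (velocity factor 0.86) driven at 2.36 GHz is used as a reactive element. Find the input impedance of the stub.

Z_in ≈ −j42 Ω

λ = v/f = 0.86·c / 2.36 GHz = 0.109 m
βl = 2π·l/λ = 2π × 0.389 = 140°
tan(βl) = -0.84
For a short-circuited stub, Z_in = jZ_0·tan(βl)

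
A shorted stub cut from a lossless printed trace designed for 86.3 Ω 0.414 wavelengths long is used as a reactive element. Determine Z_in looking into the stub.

βl = 2π × 0.414 = 149°
tan(βl) = -0.6
For a shorted stub, Z_in = jZ_0·tan(βl)

Z_in ≈ −j51.8 Ω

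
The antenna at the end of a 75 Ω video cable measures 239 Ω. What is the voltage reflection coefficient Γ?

Γ = (Z_L − Z_0)/(Z_L + Z_0) = (239 − 75)/(239 + 75) = 164/314

Γ = 0.522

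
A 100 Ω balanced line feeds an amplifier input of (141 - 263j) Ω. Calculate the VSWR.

Γ = (Z_L − Z_0)/(Z_L + Z_0) = (41 − j263)/(241 − j263)
|Γ| = 266/357 = 0.746
VSWR = (1 + |Γ|)/(1 − |Γ|) = 1.75/0.254

VSWR ≈ 6.88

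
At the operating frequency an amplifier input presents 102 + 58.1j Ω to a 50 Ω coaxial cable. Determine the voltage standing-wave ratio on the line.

VSWR ≈ 2.84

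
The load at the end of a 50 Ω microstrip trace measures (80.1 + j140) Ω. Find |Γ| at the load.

|Γ| ≈ 0.749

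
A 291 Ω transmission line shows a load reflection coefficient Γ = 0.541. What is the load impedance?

Z_L = Z_0·(1 + Γ)/(1 − Γ) = 291·(1.54)/(0.459)

Z_L ≈ 977 Ω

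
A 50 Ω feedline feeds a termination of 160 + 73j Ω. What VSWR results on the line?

VSWR ≈ 3.92

Γ = (Z_L − Z_0)/(Z_L + Z_0) = (110 + j73)/(210 + j73)
|Γ| = 132/222 = 0.594
VSWR = (1 + |Γ|)/(1 − |Γ|) = 1.59/0.406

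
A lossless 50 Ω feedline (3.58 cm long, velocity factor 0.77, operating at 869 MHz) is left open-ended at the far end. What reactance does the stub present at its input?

X_in ≈ -44.3 Ω (capacitive)

λ = v/f = 0.77·c / 869 MHz = 0.266 m
βl = 2π·l/λ = 2π × 0.135 = 48.5°
tan(βl) = 1.13
For an open-ended stub, Z_in = −jZ_0·cot(βl) = −jZ_0/tan(βl)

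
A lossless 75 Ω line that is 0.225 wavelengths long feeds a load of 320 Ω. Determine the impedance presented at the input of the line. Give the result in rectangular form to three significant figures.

Z_in ≈ 18 − j11.2 Ω

βl = 2π × 0.225 = 81°
tan(βl) = tan(81°) = 6.31
Z_in = Z_0·(Z_L + jZ_0·tanβl)/(Z_0 + jZ_L·tanβl)
     = 75·(320 + j474)/(75 + j2020)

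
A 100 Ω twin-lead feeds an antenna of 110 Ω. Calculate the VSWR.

VSWR ≈ 1.1

Γ = (110 − 100)/(110 + 100) = 0.0476
VSWR = (1 + 0.0476)/(1 − 0.0476)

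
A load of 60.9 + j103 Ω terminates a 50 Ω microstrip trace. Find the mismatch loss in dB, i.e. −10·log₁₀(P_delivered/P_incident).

mismatch loss ≈ 2.74 dB

Γ = (10.9 + j103)/(110.9 + j103), |Γ| = 0.684
|Γ|² = 0.468, so P_del/P_inc = 1 − |Γ|² = 0.532
ML = −10·log₁₀(1 − |Γ|²)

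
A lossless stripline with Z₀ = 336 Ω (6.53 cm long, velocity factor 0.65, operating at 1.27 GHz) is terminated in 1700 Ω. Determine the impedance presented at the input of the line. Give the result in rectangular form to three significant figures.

λ = v/f = 0.65·c / 1.27 GHz = 0.154 m
βl = 2π·l/λ = 2π × 0.425 = 153°
tan(βl) = tan(153°) = -0.507
Z_in = Z_0·(Z_L + jZ_0·tanβl)/(Z_0 + jZ_L·tanβl)
     = 336·(1700 − j170)/(336 − j862)

Z_in ≈ 282 + j553 Ω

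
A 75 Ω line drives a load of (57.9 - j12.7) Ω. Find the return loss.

Γ = (-17.1 − j12.7)/(132.9 − j12.7), |Γ| = 0.16
RL = −20·log₁₀|Γ| = −20·log₁₀(0.16)

RL ≈ 15.9 dB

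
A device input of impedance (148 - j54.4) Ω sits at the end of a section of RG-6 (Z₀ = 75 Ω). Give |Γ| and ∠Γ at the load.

Γ ≈ 0.397 ∠ -23°

Γ = (Z_L − Z_0)/(Z_L + Z_0) = (73 − j54.4)/(223 − j54.4)
|Γ| = 91/230 = 0.397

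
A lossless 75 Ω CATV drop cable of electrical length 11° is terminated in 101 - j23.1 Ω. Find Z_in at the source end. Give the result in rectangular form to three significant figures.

tan(βl) = tan(11°) = 0.194
Z_in = Z_0·(Z_L + jZ_0·tanβl)/(Z_0 + jZ_L·tanβl)
     = 75·(101 − j8.52)/(79.5 + j19.6)

Z_in ≈ 87.9 − j29.8 Ω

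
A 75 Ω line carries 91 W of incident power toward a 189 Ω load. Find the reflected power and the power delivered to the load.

Γ = (189 − 75)/(189 + 75) = 0.432
|Γ|² = 0.186
P_refl = |Γ|²·P_inc = 17 W, P_del = (1 − |Γ|²)·P_inc = 74 W

P_reflected ≈ 17 W; P_delivered ≈ 74 W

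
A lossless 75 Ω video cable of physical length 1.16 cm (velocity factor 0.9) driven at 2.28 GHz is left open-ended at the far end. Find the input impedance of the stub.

Z_in ≈ −j106 Ω

λ = v/f = 0.9·c / 2.28 GHz = 0.118 m
βl = 2π·l/λ = 2π × 0.098 = 35.3°
tan(βl) = 0.707
For an open-ended stub, Z_in = −jZ_0·cot(βl) = −jZ_0/tan(βl)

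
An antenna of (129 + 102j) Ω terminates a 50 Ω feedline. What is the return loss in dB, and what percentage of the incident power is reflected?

Γ = (79 + j102)/(179 + j102), |Γ| = 0.626
RL = −20·log₁₀(0.626) = 4.07 dB
P_refl/P_inc = |Γ|² = 0.392

RL ≈ 4.07 dB; 39.2% of incident power reflected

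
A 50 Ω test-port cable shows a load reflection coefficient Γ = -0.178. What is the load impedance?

Z_L ≈ 34.9 Ω

Z_L = Z_0·(1 + Γ)/(1 − Γ) = 50·(0.822)/(1.18)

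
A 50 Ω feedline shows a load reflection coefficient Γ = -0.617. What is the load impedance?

Z_L = Z_0·(1 + Γ)/(1 − Γ) = 50·(0.383)/(1.62)

Z_L ≈ 11.8 Ω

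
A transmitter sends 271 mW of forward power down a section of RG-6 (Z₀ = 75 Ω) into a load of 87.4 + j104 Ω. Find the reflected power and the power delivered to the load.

|Γ| = |(12.4 + j104)/(162.4 + j104)| = 0.543
|Γ|² = 0.295
P_refl = |Γ|²·P_inc = 79.9 mW, P_del = (1 − |Γ|²)·P_inc = 191 mW

P_reflected ≈ 79.9 mW; P_delivered ≈ 191 mW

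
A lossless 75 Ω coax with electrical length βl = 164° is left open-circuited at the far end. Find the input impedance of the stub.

Z_in ≈ +j262 Ω

tan(βl) = -0.287
For an open-circuited stub, Z_in = −jZ_0·cot(βl) = −jZ_0/tan(βl)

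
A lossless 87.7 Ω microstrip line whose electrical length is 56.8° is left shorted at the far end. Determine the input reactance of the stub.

tan(βl) = 1.53
For a shorted stub, Z_in = jZ_0·tan(βl)

X_in ≈ 134 Ω (inductive)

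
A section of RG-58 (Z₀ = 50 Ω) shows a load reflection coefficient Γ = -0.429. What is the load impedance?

Z_L = Z_0·(1 + Γ)/(1 − Γ) = 50·(0.571)/(1.43)

Z_L ≈ 20 Ω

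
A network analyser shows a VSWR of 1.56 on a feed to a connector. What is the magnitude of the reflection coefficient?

|Γ| ≈ 0.219

|Γ| = (S − 1)/(S + 1) = (1.56 − 1)/(1.56 + 1) = 0.56/2.56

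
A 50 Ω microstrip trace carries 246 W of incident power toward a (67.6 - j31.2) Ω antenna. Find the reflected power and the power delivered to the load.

|Γ| = |(17.6 − j31.2)/(117.6 − j31.2)| = 0.294
|Γ|² = 0.0867
P_refl = |Γ|²·P_inc = 21.3 W, P_del = (1 − |Γ|²)·P_inc = 225 W

P_reflected ≈ 21.3 W; P_delivered ≈ 225 W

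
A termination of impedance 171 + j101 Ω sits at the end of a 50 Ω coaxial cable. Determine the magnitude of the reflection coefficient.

Γ = (Z_L − Z_0)/(Z_L + Z_0) = (121 + j101)/(221 + j101)
|Γ| = 158/243

|Γ| ≈ 0.649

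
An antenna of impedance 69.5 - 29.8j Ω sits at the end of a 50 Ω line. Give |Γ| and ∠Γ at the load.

Γ ≈ 0.289 ∠ -42.8°

Γ = (Z_L − Z_0)/(Z_L + Z_0) = (19.5 − j29.8)/(119.5 − j29.8)
|Γ| = 35.6/123 = 0.289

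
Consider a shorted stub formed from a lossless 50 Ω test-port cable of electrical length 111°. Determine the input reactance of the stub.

tan(βl) = -2.61
For a shorted stub, Z_in = jZ_0·tan(βl)

X_in ≈ -130 Ω (capacitive)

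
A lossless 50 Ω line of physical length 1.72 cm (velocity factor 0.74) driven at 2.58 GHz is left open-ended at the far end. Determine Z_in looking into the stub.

λ = v/f = 0.74·c / 2.58 GHz = 0.086 m
βl = 2π·l/λ = 2π × 0.2 = 72°
tan(βl) = 3.07
For an open-ended stub, Z_in = −jZ_0·cot(βl) = −jZ_0/tan(βl)

Z_in ≈ −j16.3 Ω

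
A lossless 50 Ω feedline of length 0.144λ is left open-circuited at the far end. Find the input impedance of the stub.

Z_in ≈ −j39.3 Ω

βl = 2π × 0.144 = 51.8°
tan(βl) = 1.27
For an open-circuited stub, Z_in = −jZ_0·cot(βl) = −jZ_0/tan(βl)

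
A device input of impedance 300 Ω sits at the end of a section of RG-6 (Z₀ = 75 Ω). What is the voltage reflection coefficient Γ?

Γ = 0.6

Γ = (Z_L − Z_0)/(Z_L + Z_0) = (300 − 75)/(300 + 75) = 225/375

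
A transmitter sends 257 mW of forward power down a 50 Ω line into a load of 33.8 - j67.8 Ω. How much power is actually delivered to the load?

P_delivered ≈ 150 mW

|Γ| = |(-16.2 − j67.8)/(83.8 − j67.8)| = 0.647
|Γ|² = 0.418
P_refl = |Γ|²·P_inc = 107 mW, P_del = (1 − |Γ|²)·P_inc = 150 mW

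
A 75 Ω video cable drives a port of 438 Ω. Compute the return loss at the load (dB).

RL ≈ 3 dB

Γ = (438 − 75)/(438 + 75) = 0.708
RL = −20·log₁₀|Γ| = −20·log₁₀(0.708)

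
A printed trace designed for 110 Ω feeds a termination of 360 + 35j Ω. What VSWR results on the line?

Γ = (Z_L − Z_0)/(Z_L + Z_0) = (250 + j35)/(470 + j35)
|Γ| = 252/471 = 0.536
VSWR = (1 + |Γ|)/(1 − |Γ|) = 1.54/0.464

VSWR ≈ 3.31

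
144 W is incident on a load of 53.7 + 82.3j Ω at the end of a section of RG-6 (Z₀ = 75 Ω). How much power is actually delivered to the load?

|Γ| = |(-21.3 + j82.3)/(128.7 + j82.3)| = 0.556
|Γ|² = 0.31
P_refl = |Γ|²·P_inc = 44.6 W, P_del = (1 − |Γ|²)·P_inc = 99.4 W

P_delivered ≈ 99.4 W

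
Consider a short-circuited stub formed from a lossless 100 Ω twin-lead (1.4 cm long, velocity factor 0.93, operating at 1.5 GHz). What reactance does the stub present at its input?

λ = v/f = 0.93·c / 1.5 GHz = 0.186 m
βl = 2π·l/λ = 2π × 0.0753 = 27.1°
tan(βl) = 0.512
For a short-circuited stub, Z_in = jZ_0·tan(βl)

X_in ≈ 51.2 Ω (inductive)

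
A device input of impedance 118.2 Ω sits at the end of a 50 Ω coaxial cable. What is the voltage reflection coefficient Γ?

Γ = (Z_L − Z_0)/(Z_L + Z_0) = (118.2 − 50)/(118.2 + 50) = 68.2/168.2

Γ = 0.405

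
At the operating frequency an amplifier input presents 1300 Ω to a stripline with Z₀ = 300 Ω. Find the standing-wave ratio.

VSWR ≈ 4.33

For a purely resistive load, VSWR = R_L/Z_0 or Z_0/R_L (whichever > 1) = 1300/300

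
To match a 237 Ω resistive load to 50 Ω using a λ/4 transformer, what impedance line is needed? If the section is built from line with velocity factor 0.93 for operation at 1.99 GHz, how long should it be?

Z_qwt ≈ 109 Ω; length ≈ 3.51 cm

Z_qwt = √(Z_0·R_L) = √(50 × 237) = √11850
λ = 0.93·c/f = 0.14 m, so l = λ/4 = 0.0351 m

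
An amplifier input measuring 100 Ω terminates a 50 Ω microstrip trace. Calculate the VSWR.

VSWR ≈ 2

Γ = (100 − 50)/(100 + 50) = 0.333
VSWR = (1 + 0.333)/(1 − 0.333)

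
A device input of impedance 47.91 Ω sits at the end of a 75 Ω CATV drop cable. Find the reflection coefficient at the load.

Γ = (Z_L − Z_0)/(Z_L + Z_0) = (47.91 − 75)/(47.91 + 75) = -27.09/122.9

Γ = -0.22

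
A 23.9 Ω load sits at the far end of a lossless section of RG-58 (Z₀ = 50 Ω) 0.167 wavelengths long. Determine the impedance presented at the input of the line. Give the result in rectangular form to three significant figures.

βl = 2π × 0.167 = 60.1°
tan(βl) = tan(60.1°) = 1.74
Z_in = Z_0·(Z_L + jZ_0·tanβl)/(Z_0 + jZ_L·tanβl)
     = 50·(23.9 + j87)/(50 + j41.6)

Z_in ≈ 56.9 + j39.7 Ω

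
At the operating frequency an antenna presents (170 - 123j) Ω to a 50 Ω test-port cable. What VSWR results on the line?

VSWR ≈ 5.28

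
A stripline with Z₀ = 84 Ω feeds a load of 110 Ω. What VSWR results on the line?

VSWR ≈ 1.31

Γ = (110 − 84)/(110 + 84) = 0.134
VSWR = (1 + 0.134)/(1 − 0.134)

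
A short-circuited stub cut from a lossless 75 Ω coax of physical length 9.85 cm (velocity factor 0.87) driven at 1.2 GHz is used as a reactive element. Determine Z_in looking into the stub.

Z_in ≈ −j22.9 Ω

λ = v/f = 0.87·c / 1.2 GHz = 0.217 m
βl = 2π·l/λ = 2π × 0.453 = 163°
tan(βl) = -0.305
For a short-circuited stub, Z_in = jZ_0·tan(βl)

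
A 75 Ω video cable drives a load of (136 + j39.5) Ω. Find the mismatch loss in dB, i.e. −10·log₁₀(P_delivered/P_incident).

mismatch loss ≈ 0.529 dB

Γ = (61 + j39.5)/(211 + j39.5), |Γ| = 0.339
|Γ|² = 0.115, so P_del/P_inc = 1 − |Γ|² = 0.885
ML = −10·log₁₀(1 − |Γ|²)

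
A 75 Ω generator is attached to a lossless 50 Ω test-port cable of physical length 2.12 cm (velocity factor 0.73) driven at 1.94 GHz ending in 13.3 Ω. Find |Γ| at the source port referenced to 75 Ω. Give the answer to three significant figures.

λ = v/f = 0.73·c / 1.94 GHz = 0.113 m
βl = 2π·l/λ = 2π × 0.188 = 67.6°
tan(βl) = 2.43
Z_in = Z_0·(Z_L + jZ_0·tanβl)/(Z_0 + jZ_L·tanβl) = 64.7 + j79.6 Ω
Γ_s = (Z_in − Z_s)/(Z_in + Z_s) = (-10.3 + j79.6)/(140 + j79.6), |Γ_s| = 0.499

|Γ| ≈ 0.499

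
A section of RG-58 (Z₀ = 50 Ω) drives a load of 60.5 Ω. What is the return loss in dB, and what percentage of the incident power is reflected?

Γ = (60.5 − 50)/(60.5 + 50) = 0.095
RL = −20·log₁₀(0.095) = 20.4 dB
P_refl/P_inc = |Γ|² = 0.00903

RL ≈ 20.4 dB; 0.903% of incident power reflected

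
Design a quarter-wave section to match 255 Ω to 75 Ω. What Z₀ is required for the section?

Z_qwt = √(Z_0·R_L) = √(75 × 255) = √19120

Z_qwt ≈ 138 Ω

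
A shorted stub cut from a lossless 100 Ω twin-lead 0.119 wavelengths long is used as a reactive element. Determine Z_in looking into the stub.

Z_in ≈ +j92.7 Ω

βl = 2π × 0.119 = 42.8°
tan(βl) = 0.927
For a shorted stub, Z_in = jZ_0·tan(βl)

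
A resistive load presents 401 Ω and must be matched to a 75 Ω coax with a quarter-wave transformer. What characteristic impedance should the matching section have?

Z_qwt = √(Z_0·R_L) = √(75 × 401) = √30080

Z_qwt ≈ 173 Ω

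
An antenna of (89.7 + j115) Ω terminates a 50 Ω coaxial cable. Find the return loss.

RL ≈ 3.45 dB

Γ = (39.7 + j115)/(139.7 + j115), |Γ| = 0.672
RL = −20·log₁₀|Γ| = −20·log₁₀(0.672)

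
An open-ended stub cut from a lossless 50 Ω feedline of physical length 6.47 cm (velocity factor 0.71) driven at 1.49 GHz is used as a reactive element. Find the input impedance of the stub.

λ = v/f = 0.71·c / 1.49 GHz = 0.143 m
βl = 2π·l/λ = 2π × 0.453 = 163°
tan(βl) = -0.307
For an open-ended stub, Z_in = −jZ_0·cot(βl) = −jZ_0/tan(βl)

Z_in ≈ +j163 Ω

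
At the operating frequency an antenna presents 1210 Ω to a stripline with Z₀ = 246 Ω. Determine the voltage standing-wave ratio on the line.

VSWR ≈ 4.92

Γ = (1210 − 246)/(1210 + 246) = 0.662
VSWR = (1 + 0.662)/(1 − 0.662)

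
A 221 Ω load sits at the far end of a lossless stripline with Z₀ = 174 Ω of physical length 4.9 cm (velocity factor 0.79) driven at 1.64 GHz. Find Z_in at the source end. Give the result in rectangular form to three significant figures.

Z_in ≈ 153 + j33.3 Ω

λ = v/f = 0.79·c / 1.64 GHz = 0.145 m
βl = 2π·l/λ = 2π × 0.339 = 122°
tan(βl) = tan(122°) = -1.6
Z_in = Z_0·(Z_L + jZ_0·tanβl)/(Z_0 + jZ_L·tanβl)
     = 174·(221 − j278)/(174 − j353)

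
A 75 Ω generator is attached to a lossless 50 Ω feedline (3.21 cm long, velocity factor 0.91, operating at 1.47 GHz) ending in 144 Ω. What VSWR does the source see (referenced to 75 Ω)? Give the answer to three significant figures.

VSWR ≈ 3.83

λ = v/f = 0.91·c / 1.47 GHz = 0.186 m
βl = 2π·l/λ = 2π × 0.173 = 62.2°
tan(βl) = 1.9
Z_in = Z_0·(Z_L + jZ_0·tanβl)/(Z_0 + jZ_L·tanβl) = 21.5 − j22.4 Ω
Γ_s = (Z_in − Z_s)/(Z_in + Z_s) = (-53.5 − j22.4)/(96.5 − j22.4), |Γ_s| = 0.586
VSWR = (1 + |Γ_s|)/(1 − |Γ_s|)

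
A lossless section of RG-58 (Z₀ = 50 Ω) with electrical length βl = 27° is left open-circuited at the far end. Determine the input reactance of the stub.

X_in ≈ -98.1 Ω (capacitive)

tan(βl) = 0.51
For an open-circuited stub, Z_in = −jZ_0·cot(βl) = −jZ_0/tan(βl)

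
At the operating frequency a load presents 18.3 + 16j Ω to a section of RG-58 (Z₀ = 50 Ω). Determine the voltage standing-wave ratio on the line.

VSWR ≈ 3.05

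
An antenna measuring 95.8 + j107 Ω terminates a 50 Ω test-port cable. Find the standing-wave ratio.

Γ = (Z_L − Z_0)/(Z_L + Z_0) = (45.8 + j107)/(145.8 + j107)
|Γ| = 116/181 = 0.644
VSWR = (1 + |Γ|)/(1 − |Γ|) = 1.64/0.356

VSWR ≈ 4.61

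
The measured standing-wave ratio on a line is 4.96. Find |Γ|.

|Γ| = (S − 1)/(S + 1) = (4.96 − 1)/(4.96 + 1) = 3.96/5.96

|Γ| ≈ 0.664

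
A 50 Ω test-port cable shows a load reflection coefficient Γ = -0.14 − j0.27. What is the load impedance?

Z_L ≈ 33.1 − j19.7 Ω

Z_L = Z_0·(1 + Γ)/(1 − Γ) = 50·(0.86 − j0.27)/(1.14 + j0.27)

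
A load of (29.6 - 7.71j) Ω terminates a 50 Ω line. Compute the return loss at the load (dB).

Γ = (-20.4 − j7.71)/(79.6 − j7.71), |Γ| = 0.273
RL = −20·log₁₀|Γ| = −20·log₁₀(0.273)

RL ≈ 11.3 dB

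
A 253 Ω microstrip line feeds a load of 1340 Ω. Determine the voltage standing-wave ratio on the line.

VSWR ≈ 5.3

For a purely resistive load, VSWR = R_L/Z_0 or Z_0/R_L (whichever > 1) = 1340/253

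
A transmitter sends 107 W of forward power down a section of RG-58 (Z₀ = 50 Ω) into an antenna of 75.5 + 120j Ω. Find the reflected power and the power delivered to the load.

|Γ| = |(25.5 + j120)/(125.5 + j120)| = 0.707
|Γ|² = 0.499
P_refl = |Γ|²·P_inc = 53.4 W, P_del = (1 − |Γ|²)·P_inc = 53.6 W

P_reflected ≈ 53.4 W; P_delivered ≈ 53.6 W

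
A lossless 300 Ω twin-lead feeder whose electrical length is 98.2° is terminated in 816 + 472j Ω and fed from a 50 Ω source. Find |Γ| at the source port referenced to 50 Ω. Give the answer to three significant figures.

tan(βl) = -6.94
Z_in = Z_0·(Z_L + jZ_0·tanβl)/(Z_0 + jZ_L·tanβl) = 80.5 − j7.59 Ω
Γ_s = (Z_in − Z_s)/(Z_in + Z_s) = (30.5 − j7.59)/(130 − j7.59), |Γ_s| = 0.24

|Γ| ≈ 0.24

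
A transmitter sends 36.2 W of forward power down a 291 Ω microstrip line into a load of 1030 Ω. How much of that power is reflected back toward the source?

Γ = (1030 − 291)/(1030 + 291) = 0.559
|Γ|² = 0.313
P_refl = |Γ|²·P_inc = 11.3 W, P_del = (1 − |Γ|²)·P_inc = 24.9 W

P_reflected ≈ 11.3 W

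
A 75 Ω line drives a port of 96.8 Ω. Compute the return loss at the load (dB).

Γ = (96.8 − 75)/(96.8 + 75) = 0.127
RL = −20·log₁₀|Γ| = −20·log₁₀(0.127)

RL ≈ 17.9 dB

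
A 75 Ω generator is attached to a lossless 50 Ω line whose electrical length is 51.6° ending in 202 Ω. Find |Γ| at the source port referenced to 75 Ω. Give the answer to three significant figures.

|Γ| ≈ 0.655

tan(βl) = 1.26
Z_in = Z_0·(Z_L + jZ_0·tanβl)/(Z_0 + jZ_L·tanβl) = 19.4 − j35.8 Ω
Γ_s = (Z_in − Z_s)/(Z_in + Z_s) = (-55.6 − j35.8)/(94.4 − j35.8), |Γ_s| = 0.655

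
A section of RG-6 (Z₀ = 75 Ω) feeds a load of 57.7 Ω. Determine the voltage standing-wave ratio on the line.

VSWR ≈ 1.3

Γ = (57.7 − 75)/(57.7 + 75) = -0.13
VSWR = (1 + 0.13)/(1 − 0.13)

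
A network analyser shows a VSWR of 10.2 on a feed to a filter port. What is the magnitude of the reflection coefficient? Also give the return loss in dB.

|Γ| ≈ 0.821; return loss ≈ 1.71 dB

|Γ| = (S − 1)/(S + 1) = (10.2 − 1)/(10.2 + 1) = 9.2/11.2
RL = −20·log₁₀|Γ| = −20·log₁₀(0.821)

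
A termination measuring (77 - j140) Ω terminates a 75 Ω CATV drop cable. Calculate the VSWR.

Γ = (Z_L − Z_0)/(Z_L + Z_0) = (2 − j140)/(152 − j140)
|Γ| = 140/207 = 0.678
VSWR = (1 + |Γ|)/(1 − |Γ|) = 1.68/0.322

VSWR ≈ 5.2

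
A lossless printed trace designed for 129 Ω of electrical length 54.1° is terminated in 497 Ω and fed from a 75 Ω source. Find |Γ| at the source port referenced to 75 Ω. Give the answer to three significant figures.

|Γ| ≈ 0.586

tan(βl) = 1.38
Z_in = Z_0·(Z_L + jZ_0·tanβl)/(Z_0 + jZ_L·tanβl) = 49.3 − j84.1 Ω
Γ_s = (Z_in − Z_s)/(Z_in + Z_s) = (-25.7 − j84.1)/(124 − j84.1), |Γ_s| = 0.586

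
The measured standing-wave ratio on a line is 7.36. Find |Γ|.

|Γ| ≈ 0.761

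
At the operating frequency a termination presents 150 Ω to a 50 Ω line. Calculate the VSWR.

VSWR ≈ 3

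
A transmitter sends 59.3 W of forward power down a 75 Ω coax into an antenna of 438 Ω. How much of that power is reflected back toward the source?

Γ = (438 − 75)/(438 + 75) = 0.708
|Γ|² = 0.501
P_refl = |Γ|²·P_inc = 29.7 W, P_del = (1 − |Γ|²)·P_inc = 29.6 W

P_reflected ≈ 29.7 W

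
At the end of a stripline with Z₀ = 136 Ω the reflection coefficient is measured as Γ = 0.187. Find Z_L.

Z_L = Z_0·(1 + Γ)/(1 − Γ) = 136·(1.19)/(0.813)

Z_L ≈ 199 Ω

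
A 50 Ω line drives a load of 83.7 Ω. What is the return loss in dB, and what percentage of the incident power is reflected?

RL ≈ 12 dB; 6.35% of incident power reflected

Γ = (83.7 − 50)/(83.7 + 50) = 0.252
RL = −20·log₁₀(0.252) = 12 dB
P_refl/P_inc = |Γ|² = 0.0635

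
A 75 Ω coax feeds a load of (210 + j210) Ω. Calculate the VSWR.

VSWR ≈ 5.78

Γ = (Z_L − Z_0)/(Z_L + Z_0) = (135 + j210)/(285 + j210)
|Γ| = 250/354 = 0.705
VSWR = (1 + |Γ|)/(1 − |Γ|) = 1.71/0.295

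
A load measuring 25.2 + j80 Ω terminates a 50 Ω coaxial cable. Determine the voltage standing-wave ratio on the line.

Γ = (Z_L − Z_0)/(Z_L + Z_0) = (-24.8 + j80)/(75.2 + j80)
|Γ| = 83.8/110 = 0.763
VSWR = (1 + |Γ|)/(1 − |Γ|) = 1.76/0.237

VSWR ≈ 7.43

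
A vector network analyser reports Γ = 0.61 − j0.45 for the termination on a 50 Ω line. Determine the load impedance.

Z_L ≈ 60 − j127 Ω

Z_L = Z_0·(1 + Γ)/(1 − Γ) = 50·(1.61 − j0.45)/(0.39 + j0.45)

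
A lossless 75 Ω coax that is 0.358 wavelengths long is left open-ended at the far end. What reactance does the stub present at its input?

X_in ≈ 60.5 Ω (inductive)

βl = 2π × 0.358 = 129°
tan(βl) = -1.24
For an open-ended stub, Z_in = −jZ_0·cot(βl) = −jZ_0/tan(βl)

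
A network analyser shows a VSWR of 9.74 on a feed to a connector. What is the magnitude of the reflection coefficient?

|Γ| ≈ 0.814

|Γ| = (S − 1)/(S + 1) = (9.74 − 1)/(9.74 + 1) = 8.74/10.7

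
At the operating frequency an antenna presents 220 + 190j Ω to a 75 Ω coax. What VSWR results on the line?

Γ = (Z_L − Z_0)/(Z_L + Z_0) = (145 + j190)/(295 + j190)
|Γ| = 239/351 = 0.681
VSWR = (1 + |Γ|)/(1 − |Γ|) = 1.68/0.319

VSWR ≈ 5.27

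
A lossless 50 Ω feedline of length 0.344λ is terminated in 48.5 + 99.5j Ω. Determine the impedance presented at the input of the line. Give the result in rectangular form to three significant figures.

Z_in ≈ 8.77 + j9.48 Ω

βl = 2π × 0.344 = 124°
tan(βl) = tan(124°) = -1.49
Z_in = Z_0·(Z_L + jZ_0·tanβl)/(Z_0 + jZ_L·tanβl)
     = 50·(48.5 + j24.9)/(198 − j72.3)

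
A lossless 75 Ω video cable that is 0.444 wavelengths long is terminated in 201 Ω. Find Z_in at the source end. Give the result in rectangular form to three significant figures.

Z_in ≈ 116 + j86.5 Ω

βl = 2π × 0.444 = 160°
tan(βl) = tan(160°) = -0.367
Z_in = Z_0·(Z_L + jZ_0·tanβl)/(Z_0 + jZ_L·tanβl)
     = 75·(201 − j27.5)/(75 − j73.8)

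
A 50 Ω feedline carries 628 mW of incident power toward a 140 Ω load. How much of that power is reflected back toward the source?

P_reflected ≈ 141 mW

Γ = (140 − 50)/(140 + 50) = 0.474
|Γ|² = 0.224
P_refl = |Γ|²·P_inc = 141 mW, P_del = (1 − |Γ|²)·P_inc = 487 mW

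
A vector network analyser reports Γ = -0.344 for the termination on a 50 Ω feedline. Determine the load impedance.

Z_L ≈ 24.4 Ω

Z_L = Z_0·(1 + Γ)/(1 − Γ) = 50·(0.656)/(1.34)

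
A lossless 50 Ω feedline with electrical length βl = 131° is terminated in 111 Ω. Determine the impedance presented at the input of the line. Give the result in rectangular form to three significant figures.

Z_in ≈ 34.3 + j30 Ω

tan(βl) = tan(131°) = -1.15
Z_in = Z_0·(Z_L + jZ_0·tanβl)/(Z_0 + jZ_L·tanβl)
     = 50·(111 − j57.5)/(50 − j128)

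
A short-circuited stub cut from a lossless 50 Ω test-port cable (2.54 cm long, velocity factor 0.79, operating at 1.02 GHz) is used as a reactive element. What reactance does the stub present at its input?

λ = v/f = 0.79·c / 1.02 GHz = 0.232 m
βl = 2π·l/λ = 2π × 0.109 = 39.4°
tan(βl) = 0.82
For a short-circuited stub, Z_in = jZ_0·tan(βl)

X_in ≈ 41 Ω (inductive)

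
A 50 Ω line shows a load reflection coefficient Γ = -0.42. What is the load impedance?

Z_L = Z_0·(1 + Γ)/(1 − Γ) = 50·(0.58)/(1.42)

Z_L ≈ 20.4 Ω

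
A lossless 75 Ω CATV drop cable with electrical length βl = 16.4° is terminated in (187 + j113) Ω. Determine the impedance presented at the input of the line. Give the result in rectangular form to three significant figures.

Z_in ≈ 240 − j73.1 Ω

tan(βl) = tan(16.4°) = 0.294
Z_in = Z_0·(Z_L + jZ_0·tanβl)/(Z_0 + jZ_L·tanβl)
     = 75·(187 + j135)/(41.7 + j55)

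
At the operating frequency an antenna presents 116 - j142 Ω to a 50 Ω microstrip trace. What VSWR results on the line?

VSWR ≈ 6.06

Γ = (Z_L − Z_0)/(Z_L + Z_0) = (66 − j142)/(166 − j142)
|Γ| = 157/218 = 0.717
VSWR = (1 + |Γ|)/(1 − |Γ|) = 1.72/0.283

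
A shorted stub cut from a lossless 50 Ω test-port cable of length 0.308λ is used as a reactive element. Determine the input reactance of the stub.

βl = 2π × 0.308 = 111°
tan(βl) = -2.62
For a shorted stub, Z_in = jZ_0·tan(βl)

X_in ≈ -131 Ω (capacitive)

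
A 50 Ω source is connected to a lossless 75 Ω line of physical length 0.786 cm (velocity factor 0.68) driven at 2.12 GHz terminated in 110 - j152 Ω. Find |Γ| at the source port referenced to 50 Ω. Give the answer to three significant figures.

λ = v/f = 0.68·c / 2.12 GHz = 0.0962 m
βl = 2π·l/λ = 2π × 0.0817 = 29.4°
tan(βl) = 0.564
Z_in = Z_0·(Z_L + jZ_0·tanβl)/(Z_0 + jZ_L·tanβl) = 27.5 − j61.8 Ω
Γ_s = (Z_in − Z_s)/(Z_in + Z_s) = (-22.5 − j61.8)/(77.5 − j61.8), |Γ_s| = 0.664

|Γ| ≈ 0.664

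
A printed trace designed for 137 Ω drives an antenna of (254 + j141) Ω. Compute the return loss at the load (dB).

RL ≈ 7.11 dB

Γ = (117 + j141)/(391 + j141), |Γ| = 0.441
RL = −20·log₁₀|Γ| = −20·log₁₀(0.441)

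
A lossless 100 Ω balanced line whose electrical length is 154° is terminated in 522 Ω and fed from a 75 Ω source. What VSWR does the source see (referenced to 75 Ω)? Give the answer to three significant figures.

VSWR ≈ 6.38

tan(βl) = -0.488
Z_in = Z_0·(Z_L + jZ_0·tanβl)/(Z_0 + jZ_L·tanβl) = 86.4 + j171 Ω
Γ_s = (Z_in − Z_s)/(Z_in + Z_s) = (11.4 + j171)/(161 + j171), |Γ_s| = 0.729
VSWR = (1 + |Γ_s|)/(1 − |Γ_s|)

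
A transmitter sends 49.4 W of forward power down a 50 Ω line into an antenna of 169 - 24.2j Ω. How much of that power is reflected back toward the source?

|Γ| = |(119 − j24.2)/(219 − j24.2)| = 0.551
|Γ|² = 0.304
P_refl = |Γ|²·P_inc = 15 W, P_del = (1 − |Γ|²)·P_inc = 34.4 W

P_reflected ≈ 15 W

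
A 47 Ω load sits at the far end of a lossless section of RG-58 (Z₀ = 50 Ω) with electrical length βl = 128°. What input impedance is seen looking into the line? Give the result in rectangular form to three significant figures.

Z_in ≈ 50.7 − j3.04 Ω

tan(βl) = tan(128°) = -1.28
Z_in = Z_0·(Z_L + jZ_0·tanβl)/(Z_0 + jZ_L·tanβl)
     = 50·(47 − j64)/(50 − j60.2)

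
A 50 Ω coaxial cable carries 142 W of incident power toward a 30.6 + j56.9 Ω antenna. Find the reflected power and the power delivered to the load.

|Γ| = |(-19.4 + j56.9)/(80.6 + j56.9)| = 0.609
|Γ|² = 0.371
P_refl = |Γ|²·P_inc = 52.7 W, P_del = (1 − |Γ|²)·P_inc = 89.3 W

P_reflected ≈ 52.7 W; P_delivered ≈ 89.3 W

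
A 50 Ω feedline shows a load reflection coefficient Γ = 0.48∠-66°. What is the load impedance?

Z_L ≈ 45.8 − j52.2 Ω

Z_L = Z_0·(1 + Γ)/(1 − Γ) = 50·(1.2 − j0.439)/(0.805 + j0.439)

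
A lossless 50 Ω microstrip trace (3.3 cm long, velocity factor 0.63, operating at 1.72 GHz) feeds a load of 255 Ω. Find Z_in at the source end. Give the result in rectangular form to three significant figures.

λ = v/f = 0.63·c / 1.72 GHz = 0.11 m
βl = 2π·l/λ = 2π × 0.3 = 108°
tan(βl) = tan(108°) = -3.06
Z_in = Z_0·(Z_L + jZ_0·tanβl)/(Z_0 + jZ_L·tanβl)
     = 50·(255 − j153)/(50 − j780)

Z_in ≈ 10.8 + j15.7 Ω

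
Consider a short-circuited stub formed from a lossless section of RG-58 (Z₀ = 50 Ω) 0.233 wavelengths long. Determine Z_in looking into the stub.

βl = 2π × 0.233 = 83.9°
tan(βl) = 9.33
For a short-circuited stub, Z_in = jZ_0·tan(βl)

Z_in ≈ +j466 Ω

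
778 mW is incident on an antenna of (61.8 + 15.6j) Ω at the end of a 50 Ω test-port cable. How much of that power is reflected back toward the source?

P_reflected ≈ 23.4 mW

|Γ| = |(11.8 + j15.6)/(111.8 + j15.6)| = 0.173
|Γ|² = 0.03
P_refl = |Γ|²·P_inc = 23.4 mW, P_del = (1 − |Γ|²)·P_inc = 755 mW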